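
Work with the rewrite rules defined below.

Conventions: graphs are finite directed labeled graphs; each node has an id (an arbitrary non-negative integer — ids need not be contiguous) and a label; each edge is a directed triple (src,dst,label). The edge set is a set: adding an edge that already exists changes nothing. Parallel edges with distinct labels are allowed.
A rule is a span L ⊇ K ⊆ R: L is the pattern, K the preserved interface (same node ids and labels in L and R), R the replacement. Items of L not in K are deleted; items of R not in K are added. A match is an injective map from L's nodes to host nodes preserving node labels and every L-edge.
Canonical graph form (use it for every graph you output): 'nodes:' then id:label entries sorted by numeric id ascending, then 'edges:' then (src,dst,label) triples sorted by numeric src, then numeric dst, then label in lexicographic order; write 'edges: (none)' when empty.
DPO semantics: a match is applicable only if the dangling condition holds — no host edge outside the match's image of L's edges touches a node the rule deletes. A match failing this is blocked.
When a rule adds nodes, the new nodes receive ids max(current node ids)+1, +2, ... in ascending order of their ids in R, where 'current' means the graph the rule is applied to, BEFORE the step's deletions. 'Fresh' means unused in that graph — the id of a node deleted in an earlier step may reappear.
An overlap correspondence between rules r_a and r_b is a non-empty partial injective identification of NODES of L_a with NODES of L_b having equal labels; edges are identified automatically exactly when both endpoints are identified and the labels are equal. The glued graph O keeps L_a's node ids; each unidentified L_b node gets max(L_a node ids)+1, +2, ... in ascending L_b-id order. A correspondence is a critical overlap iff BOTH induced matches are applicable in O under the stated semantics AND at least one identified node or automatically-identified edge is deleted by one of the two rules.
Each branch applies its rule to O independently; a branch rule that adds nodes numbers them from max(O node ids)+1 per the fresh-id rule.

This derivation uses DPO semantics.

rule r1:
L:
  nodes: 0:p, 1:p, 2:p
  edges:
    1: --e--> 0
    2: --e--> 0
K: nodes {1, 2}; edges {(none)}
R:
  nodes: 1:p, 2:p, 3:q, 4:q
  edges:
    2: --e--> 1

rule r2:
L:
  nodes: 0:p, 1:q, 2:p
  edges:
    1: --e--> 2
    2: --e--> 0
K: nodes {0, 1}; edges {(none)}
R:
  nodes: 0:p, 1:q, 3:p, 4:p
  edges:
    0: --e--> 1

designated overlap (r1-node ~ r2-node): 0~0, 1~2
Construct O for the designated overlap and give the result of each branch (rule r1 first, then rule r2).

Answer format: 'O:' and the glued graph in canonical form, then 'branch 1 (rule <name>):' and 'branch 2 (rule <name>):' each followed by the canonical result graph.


O:
nodes: 0:p, 1:p, 2:p, 3:q
edges: (1,0,e); (2,0,e); (3,1,e)
branch 1 (rule r1):
nodes: 1:p, 2:p, 3:q, 4:q, 5:q
edges: (2,1,e); (3,1,e)
branch 2 (rule r2):
nodes: 0:p, 2:p, 3:q, 4:p, 5:p
edges: (0,3,e); (2,0,e)


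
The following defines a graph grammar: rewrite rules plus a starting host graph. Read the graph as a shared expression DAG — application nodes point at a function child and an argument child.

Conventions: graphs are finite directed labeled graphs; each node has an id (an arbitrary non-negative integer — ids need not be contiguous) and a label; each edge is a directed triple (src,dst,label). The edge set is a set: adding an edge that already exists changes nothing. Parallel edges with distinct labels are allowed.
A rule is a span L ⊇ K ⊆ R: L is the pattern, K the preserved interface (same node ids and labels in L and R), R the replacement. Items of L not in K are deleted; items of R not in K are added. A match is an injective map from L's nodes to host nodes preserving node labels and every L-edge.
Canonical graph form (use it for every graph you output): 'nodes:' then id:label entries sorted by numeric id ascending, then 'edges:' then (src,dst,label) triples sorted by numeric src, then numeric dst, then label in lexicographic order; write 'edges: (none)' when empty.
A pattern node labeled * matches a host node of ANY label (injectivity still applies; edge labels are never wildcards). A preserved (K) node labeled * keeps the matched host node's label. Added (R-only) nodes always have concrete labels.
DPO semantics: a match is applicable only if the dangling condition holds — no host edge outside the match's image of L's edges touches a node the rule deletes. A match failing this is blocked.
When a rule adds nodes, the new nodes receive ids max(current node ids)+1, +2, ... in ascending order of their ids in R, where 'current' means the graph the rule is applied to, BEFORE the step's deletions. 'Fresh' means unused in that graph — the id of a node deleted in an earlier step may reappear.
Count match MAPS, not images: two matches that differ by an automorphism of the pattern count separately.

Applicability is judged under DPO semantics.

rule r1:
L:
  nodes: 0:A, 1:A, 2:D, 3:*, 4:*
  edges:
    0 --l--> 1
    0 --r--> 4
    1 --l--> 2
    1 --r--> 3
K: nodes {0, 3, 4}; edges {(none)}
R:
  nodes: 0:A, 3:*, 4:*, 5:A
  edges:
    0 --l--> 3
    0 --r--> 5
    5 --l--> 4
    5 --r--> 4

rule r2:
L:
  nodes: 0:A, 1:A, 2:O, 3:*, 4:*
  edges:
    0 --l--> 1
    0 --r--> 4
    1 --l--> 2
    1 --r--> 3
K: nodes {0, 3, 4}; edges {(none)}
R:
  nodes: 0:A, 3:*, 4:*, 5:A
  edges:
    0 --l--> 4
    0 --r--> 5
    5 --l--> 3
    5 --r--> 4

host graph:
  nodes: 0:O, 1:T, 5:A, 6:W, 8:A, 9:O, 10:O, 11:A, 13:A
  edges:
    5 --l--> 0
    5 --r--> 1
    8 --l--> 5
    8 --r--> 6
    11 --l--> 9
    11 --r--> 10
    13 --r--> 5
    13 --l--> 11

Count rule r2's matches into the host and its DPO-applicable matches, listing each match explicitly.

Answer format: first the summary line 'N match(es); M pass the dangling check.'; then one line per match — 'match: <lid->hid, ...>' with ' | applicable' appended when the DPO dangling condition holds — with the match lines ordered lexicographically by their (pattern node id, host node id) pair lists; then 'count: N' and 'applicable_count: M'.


2 match(es); 1 pass the dangling check.
match: 0->8, 1->5, 2->0, 3->1, 4->6
match: 0->13, 1->11, 2->9, 3->10, 4->5 | applicable
count: 2
applicable_count: 1


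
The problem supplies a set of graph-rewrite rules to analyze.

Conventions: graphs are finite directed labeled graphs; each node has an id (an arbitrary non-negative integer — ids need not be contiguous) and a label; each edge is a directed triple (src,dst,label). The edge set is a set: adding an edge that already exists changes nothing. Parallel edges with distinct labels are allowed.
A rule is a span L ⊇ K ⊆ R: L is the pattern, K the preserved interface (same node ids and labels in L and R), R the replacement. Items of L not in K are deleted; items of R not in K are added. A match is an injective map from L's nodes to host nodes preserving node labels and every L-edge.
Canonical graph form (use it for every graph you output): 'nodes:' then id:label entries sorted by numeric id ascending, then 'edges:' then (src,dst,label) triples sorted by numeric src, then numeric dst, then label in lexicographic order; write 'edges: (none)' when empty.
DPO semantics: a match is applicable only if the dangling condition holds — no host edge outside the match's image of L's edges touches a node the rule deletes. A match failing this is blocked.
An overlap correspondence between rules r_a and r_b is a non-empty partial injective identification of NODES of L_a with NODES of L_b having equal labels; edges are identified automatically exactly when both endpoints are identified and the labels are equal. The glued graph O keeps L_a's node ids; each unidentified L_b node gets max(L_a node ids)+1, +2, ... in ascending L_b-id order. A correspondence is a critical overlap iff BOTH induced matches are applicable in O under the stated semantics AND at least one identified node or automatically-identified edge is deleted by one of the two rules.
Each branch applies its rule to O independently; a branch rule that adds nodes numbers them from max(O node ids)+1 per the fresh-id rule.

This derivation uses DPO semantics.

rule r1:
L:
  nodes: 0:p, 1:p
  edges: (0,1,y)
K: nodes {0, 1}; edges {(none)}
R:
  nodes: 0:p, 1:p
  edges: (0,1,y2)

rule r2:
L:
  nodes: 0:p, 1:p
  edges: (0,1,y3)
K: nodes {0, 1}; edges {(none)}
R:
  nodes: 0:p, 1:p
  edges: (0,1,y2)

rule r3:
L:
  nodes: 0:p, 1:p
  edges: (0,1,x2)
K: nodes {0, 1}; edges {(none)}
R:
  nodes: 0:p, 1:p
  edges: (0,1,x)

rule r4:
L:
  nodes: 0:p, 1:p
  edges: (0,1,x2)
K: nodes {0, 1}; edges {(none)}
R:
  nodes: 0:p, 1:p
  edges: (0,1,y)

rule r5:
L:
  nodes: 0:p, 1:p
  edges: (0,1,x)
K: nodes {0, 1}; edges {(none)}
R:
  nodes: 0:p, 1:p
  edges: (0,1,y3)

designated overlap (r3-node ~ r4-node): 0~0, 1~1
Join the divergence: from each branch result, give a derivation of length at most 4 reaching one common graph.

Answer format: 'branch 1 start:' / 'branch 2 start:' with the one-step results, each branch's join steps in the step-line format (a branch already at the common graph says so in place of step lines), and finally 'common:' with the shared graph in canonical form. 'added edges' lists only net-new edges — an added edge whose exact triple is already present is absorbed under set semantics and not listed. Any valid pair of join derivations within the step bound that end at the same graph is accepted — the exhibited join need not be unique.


branch 1 start:
nodes: 0:p, 1:p
edges: (0,1,x)
branch 2 start:
nodes: 0:p, 1:p
edges: (0,1,y)
branch 1 step 1: rule r5; match: 0->0, 1->1; deleted nodes (none); deleted edges (0,1,x); added nodes (none); added edges (0,1,y3); result: nodes: 0:p, 1:p edges: (0,1,y3)
branch 1 step 2: rule r2; match: 0->0, 1->1; deleted nodes (none); deleted edges (0,1,y3); added nodes (none); added edges (0,1,y2); result: nodes: 0:p, 1:p edges: (0,1,y2)
branch 2 step 1: rule r1; match: 0->0, 1->1; deleted nodes (none); deleted edges (0,1,y); added nodes (none); added edges (0,1,y2); result: nodes: 0:p, 1:p edges: (0,1,y2)
common:
nodes: 0:p, 1:p
edges: (0,1,y2)


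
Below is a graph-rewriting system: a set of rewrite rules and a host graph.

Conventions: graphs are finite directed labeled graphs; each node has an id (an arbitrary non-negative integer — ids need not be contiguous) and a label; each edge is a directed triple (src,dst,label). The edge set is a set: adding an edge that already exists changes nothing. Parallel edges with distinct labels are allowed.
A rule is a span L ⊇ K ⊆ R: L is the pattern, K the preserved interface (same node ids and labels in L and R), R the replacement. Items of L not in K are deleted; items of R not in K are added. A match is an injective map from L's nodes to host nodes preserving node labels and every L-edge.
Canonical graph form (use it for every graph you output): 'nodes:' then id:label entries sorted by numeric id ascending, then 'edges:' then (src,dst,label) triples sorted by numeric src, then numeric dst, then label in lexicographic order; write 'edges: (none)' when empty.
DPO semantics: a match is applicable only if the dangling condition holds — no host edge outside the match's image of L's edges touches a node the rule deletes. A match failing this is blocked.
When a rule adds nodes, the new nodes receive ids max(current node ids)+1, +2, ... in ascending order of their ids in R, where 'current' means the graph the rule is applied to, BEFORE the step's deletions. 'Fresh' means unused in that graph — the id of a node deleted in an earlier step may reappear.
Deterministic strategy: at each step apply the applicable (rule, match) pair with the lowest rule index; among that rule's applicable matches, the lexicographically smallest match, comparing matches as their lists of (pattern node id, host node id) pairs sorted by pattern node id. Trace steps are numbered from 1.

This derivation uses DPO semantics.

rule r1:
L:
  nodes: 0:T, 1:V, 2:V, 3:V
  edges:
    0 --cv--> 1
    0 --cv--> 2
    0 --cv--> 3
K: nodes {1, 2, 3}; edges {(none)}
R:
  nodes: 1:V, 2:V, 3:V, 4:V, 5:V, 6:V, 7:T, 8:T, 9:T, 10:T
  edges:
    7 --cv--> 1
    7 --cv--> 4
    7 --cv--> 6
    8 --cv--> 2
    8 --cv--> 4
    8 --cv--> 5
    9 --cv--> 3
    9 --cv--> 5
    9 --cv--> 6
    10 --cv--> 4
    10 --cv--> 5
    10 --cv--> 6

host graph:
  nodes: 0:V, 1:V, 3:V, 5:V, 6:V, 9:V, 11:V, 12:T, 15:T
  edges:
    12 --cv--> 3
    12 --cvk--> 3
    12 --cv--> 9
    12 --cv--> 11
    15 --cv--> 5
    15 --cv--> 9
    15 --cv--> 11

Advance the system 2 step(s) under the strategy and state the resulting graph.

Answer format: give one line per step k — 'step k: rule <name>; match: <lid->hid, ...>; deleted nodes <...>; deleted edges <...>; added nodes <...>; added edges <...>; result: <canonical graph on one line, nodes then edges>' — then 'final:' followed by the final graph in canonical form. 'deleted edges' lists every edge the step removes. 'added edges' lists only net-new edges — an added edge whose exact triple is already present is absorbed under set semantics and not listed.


step 1: rule r1; match: 0->15, 1->5, 2->9, 3->11; deleted nodes 15; deleted edges (15,5,cv); (15,9,cv); (15,11,cv); added nodes 16, 17, 18, 19, 20, 21, 22; added edges (19,5,cv); (19,16,cv); (19,18,cv); (20,9,cv); (20,16,cv); (20,17,cv); (21,11,cv); (21,17,cv); (21,18,cv); (22,16,cv); (22,17,cv); (22,18,cv); result: nodes: 0:V, 1:V, 3:V, 5:V, 6:V, 9:V, 11:V, 12:T, 16:V, 17:V, 18:V, 19:T, 20:T, 21:T, 22:T edges: (12,3,cv); (12,3,cvk); (12,9,cv); (12,11,cv); (19,5,cv); (19,16,cv); (19,18,cv); (20,9,cv); (20,16,cv); (20,17,cv); (21,11,cv); (21,17,cv); (21,18,cv); (22,16,cv); (22,17,cv); (22,18,cv)
step 2: rule r1; match: 0->19, 1->5, 2->16, 3->18; deleted nodes 19; deleted edges (19,5,cv); (19,16,cv); (19,18,cv); added nodes 23, 24, 25, 26, 27, 28, 29; added edges (26,5,cv); (26,23,cv); (26,25,cv); (27,16,cv); (27,23,cv); (27,24,cv); (28,18,cv); (28,24,cv); (28,25,cv); (29,23,cv); (29,24,cv); (29,25,cv); result: nodes: 0:V, 1:V, 3:V, 5:V, 6:V, 9:V, 11:V, 12:T, 16:V, 17:V, 18:V, 20:T, 21:T, 22:T, 23:V, 24:V, 25:V, 26:T, 27:T, 28:T, 29:T edges: (12,3,cv); (12,3,cvk); (12,9,cv); (12,11,cv); (20,9,cv); (20,16,cv); (20,17,cv); (21,11,cv); (21,17,cv); (21,18,cv); (22,16,cv); (22,17,cv); (22,18,cv); (26,5,cv); (26,23,cv); (26,25,cv); (27,16,cv); (27,23,cv); (27,24,cv); (28,18,cv); (28,24,cv); (28,25,cv); (29,23,cv); (29,24,cv); (29,25,cv)
final:
nodes: 0:V, 1:V, 3:V, 5:V, 6:V, 9:V, 11:V, 12:T, 16:V, 17:V, 18:V, 20:T, 21:T, 22:T, 23:V, 24:V, 25:V, 26:T, 27:T, 28:T, 29:T
edges: (12,3,cv); (12,3,cvk); (12,9,cv); (12,11,cv); (20,9,cv); (20,16,cv); (20,17,cv); (21,11,cv); (21,17,cv); (21,18,cv); (22,16,cv); (22,17,cv); (22,18,cv); (26,5,cv); (26,23,cv); (26,25,cv); (27,16,cv); (27,23,cv); (27,24,cv); (28,18,cv); (28,24,cv); (28,25,cv); (29,23,cv); (29,24,cv); (29,25,cv)


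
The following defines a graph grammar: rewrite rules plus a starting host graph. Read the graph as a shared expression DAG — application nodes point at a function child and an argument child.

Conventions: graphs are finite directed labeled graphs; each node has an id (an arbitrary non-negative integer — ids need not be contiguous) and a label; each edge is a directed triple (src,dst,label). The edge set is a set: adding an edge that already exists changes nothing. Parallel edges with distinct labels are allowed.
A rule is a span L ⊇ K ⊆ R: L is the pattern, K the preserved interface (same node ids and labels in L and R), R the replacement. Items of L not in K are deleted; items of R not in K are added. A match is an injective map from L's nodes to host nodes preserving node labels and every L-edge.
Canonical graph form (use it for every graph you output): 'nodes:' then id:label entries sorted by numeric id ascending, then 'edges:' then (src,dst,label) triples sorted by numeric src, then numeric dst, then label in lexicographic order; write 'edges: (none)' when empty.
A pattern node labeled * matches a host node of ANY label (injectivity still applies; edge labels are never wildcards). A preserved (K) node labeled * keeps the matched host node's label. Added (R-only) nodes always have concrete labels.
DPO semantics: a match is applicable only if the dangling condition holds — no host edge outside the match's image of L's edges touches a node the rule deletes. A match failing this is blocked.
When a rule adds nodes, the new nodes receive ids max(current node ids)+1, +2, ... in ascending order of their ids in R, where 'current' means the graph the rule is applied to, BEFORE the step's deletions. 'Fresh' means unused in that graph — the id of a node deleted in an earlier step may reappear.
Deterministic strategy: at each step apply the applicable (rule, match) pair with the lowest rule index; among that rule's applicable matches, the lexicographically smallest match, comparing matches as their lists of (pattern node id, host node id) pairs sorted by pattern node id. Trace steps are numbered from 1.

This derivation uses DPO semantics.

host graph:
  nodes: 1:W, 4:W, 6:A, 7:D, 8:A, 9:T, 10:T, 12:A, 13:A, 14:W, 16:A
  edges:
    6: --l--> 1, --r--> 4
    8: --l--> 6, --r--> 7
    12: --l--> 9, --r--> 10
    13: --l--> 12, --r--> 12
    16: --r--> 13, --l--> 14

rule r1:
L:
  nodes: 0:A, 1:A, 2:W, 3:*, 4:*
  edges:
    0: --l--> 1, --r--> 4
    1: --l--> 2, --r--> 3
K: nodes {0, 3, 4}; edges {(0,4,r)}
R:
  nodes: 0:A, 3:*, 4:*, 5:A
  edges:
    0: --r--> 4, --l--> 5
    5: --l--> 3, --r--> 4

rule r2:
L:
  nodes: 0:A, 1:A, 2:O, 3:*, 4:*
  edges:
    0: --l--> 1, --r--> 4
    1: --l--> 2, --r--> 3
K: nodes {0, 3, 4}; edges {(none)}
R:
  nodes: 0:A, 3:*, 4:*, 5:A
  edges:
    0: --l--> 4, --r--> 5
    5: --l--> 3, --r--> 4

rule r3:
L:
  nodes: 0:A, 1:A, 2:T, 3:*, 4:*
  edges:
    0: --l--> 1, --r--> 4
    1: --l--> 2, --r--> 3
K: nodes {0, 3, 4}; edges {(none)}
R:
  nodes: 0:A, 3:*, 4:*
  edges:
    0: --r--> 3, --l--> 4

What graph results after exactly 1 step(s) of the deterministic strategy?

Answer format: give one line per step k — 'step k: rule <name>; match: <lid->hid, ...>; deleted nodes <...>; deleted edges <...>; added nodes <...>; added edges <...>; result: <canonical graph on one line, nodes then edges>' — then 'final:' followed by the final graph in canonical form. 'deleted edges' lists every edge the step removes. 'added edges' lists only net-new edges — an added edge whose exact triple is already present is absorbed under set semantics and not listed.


step 1: rule r1; match: 0->8, 1->6, 2->1, 3->4, 4->7; deleted nodes 1, 6; deleted edges (6,1,l); (6,4,r); (8,6,l); added nodes 17; added edges (8,17,l); (17,4,l); (17,7,r); result: nodes: 4:W, 7:D, 8:A, 9:T, 10:T, 12:A, 13:A, 14:W, 16:A, 17:A edges: (8,7,r); (8,17,l); (12,9,l); (12,10,r); (13,12,l); (13,12,r); (16,13,r); (16,14,l); (17,4,l); (17,7,r)
final:
nodes: 4:W, 7:D, 8:A, 9:T, 10:T, 12:A, 13:A, 14:W, 16:A, 17:A
edges: (8,7,r); (8,17,l); (12,9,l); (12,10,r); (13,12,l); (13,12,r); (16,13,r); (16,14,l); (17,4,l); (17,7,r)


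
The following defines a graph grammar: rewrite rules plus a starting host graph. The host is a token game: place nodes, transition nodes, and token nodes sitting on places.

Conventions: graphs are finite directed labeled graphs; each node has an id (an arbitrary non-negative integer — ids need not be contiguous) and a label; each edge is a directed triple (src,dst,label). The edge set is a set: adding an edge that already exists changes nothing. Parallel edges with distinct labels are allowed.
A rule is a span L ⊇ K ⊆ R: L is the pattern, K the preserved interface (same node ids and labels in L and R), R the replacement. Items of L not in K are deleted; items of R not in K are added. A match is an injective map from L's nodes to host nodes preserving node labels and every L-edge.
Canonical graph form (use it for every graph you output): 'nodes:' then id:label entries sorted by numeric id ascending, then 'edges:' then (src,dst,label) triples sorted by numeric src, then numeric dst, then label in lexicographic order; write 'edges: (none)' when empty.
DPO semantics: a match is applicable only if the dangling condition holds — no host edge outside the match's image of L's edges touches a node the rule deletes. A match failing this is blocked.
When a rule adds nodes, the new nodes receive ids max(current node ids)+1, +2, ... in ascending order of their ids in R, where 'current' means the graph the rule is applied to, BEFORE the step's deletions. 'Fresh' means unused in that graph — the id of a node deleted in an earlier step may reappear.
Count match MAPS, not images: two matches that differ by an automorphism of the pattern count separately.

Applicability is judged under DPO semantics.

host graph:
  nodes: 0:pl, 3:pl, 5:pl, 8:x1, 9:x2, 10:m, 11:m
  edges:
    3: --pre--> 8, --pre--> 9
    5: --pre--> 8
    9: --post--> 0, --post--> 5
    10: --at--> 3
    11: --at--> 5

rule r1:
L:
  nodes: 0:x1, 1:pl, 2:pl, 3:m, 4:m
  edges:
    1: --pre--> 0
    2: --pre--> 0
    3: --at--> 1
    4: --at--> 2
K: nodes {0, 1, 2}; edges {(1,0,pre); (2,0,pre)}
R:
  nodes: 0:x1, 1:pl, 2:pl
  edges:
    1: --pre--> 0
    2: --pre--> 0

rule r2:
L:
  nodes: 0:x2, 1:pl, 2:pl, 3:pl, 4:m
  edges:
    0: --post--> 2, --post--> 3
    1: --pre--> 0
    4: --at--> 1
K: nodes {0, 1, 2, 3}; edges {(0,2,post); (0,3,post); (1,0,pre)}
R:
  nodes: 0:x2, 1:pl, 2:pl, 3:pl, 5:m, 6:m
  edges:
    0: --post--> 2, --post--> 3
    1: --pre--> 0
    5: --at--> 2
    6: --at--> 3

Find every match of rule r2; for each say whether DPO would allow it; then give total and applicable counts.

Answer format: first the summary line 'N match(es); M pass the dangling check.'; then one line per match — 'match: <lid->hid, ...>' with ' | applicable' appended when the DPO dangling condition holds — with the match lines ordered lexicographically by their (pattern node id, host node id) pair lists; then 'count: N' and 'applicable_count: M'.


2 match(es); 2 pass the dangling check.
match: 0->9, 1->3, 2->0, 3->5, 4->10 | applicable
match: 0->9, 1->3, 2->5, 3->0, 4->10 | applicable
count: 2
applicable_count: 2


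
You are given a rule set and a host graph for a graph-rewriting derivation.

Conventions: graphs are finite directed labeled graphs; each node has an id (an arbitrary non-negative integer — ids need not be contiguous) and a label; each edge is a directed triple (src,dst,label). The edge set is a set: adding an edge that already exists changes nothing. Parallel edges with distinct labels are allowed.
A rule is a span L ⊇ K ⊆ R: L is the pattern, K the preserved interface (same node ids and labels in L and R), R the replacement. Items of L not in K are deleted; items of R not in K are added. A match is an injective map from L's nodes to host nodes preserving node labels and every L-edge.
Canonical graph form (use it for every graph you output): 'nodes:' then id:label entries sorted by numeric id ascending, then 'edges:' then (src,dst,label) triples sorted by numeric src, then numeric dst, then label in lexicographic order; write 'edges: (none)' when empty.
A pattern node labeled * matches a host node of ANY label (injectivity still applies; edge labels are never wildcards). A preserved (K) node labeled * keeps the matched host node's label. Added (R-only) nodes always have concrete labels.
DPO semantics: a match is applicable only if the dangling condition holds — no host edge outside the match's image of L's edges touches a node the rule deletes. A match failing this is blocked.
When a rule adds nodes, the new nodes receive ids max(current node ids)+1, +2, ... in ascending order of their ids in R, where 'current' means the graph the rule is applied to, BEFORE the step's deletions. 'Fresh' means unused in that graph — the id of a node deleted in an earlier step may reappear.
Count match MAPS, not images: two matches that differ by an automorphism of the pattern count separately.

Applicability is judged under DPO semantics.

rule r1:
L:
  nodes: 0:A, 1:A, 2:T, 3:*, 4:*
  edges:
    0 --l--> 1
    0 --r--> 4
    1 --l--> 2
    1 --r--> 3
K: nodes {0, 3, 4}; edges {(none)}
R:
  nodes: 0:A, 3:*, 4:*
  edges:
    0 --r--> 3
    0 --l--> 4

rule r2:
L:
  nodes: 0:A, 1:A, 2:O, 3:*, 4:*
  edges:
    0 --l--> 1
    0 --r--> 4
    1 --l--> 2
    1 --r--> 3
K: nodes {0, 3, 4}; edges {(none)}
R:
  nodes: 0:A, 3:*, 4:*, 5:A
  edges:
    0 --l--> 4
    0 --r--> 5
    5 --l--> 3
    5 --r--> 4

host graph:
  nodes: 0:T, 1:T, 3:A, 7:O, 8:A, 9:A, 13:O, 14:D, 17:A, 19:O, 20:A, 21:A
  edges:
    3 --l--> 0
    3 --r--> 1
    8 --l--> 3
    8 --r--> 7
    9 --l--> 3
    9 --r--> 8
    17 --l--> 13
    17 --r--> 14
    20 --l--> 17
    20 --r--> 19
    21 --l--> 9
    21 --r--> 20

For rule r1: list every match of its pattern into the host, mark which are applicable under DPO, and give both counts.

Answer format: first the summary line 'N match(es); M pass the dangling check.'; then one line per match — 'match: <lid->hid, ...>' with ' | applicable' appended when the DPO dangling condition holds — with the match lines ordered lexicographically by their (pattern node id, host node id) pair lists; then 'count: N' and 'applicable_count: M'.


2 match(es); 0 pass the dangling check.
match: 0->8, 1->3, 2->0, 3->1, 4->7
match: 0->9, 1->3, 2->0, 3->1, 4->8
count: 2
applicable_count: 0


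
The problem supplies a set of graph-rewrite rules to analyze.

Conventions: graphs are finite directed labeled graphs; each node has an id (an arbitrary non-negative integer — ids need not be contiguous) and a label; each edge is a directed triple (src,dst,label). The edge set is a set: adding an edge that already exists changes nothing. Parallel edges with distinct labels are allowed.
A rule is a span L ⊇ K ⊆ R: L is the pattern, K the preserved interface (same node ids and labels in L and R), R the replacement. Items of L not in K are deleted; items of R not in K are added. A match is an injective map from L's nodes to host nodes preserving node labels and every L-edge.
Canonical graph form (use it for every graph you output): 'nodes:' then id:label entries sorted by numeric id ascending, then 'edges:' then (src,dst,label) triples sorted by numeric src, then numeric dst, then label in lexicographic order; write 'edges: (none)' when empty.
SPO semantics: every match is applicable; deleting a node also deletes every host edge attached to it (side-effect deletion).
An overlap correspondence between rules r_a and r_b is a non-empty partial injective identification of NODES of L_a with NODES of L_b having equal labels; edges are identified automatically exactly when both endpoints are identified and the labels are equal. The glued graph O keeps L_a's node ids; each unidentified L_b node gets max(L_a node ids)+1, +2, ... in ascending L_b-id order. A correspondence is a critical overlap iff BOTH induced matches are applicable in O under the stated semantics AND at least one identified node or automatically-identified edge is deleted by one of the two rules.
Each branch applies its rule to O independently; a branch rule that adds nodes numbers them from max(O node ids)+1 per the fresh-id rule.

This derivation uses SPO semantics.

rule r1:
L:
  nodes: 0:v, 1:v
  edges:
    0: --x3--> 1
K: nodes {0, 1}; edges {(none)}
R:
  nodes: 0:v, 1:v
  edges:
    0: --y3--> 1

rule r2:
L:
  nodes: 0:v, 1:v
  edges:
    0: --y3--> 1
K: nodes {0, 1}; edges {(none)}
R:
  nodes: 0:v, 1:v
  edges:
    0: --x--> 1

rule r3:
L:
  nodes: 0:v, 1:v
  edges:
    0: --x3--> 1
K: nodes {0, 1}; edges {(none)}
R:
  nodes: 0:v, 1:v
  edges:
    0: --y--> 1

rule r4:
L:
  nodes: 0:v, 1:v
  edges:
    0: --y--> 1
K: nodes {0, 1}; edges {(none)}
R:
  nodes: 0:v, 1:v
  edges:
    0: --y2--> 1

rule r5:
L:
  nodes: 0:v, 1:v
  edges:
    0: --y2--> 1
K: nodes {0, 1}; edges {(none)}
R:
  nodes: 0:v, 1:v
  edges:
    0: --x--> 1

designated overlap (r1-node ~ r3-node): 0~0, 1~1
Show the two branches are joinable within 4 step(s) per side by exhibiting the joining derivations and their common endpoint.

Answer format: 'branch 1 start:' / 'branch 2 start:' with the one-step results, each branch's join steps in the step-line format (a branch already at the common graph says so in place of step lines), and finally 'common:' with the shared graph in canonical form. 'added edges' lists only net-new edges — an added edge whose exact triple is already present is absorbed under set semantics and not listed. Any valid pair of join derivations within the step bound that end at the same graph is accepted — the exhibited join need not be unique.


branch 1 start:
nodes: 0:v, 1:v
edges: (0,1,y3)
branch 2 start:
nodes: 0:v, 1:v
edges: (0,1,y)
branch 1 step 1: rule r2; match: 0->0, 1->1; deleted nodes (none); deleted edges (0,1,y3); added nodes (none); added edges (0,1,x); result: nodes: 0:v, 1:v edges: (0,1,x)
branch 2 step 1: rule r4; match: 0->0, 1->1; deleted nodes (none); deleted edges (0,1,y); added nodes (none); added edges (0,1,y2); result: nodes: 0:v, 1:v edges: (0,1,y2)
branch 2 step 2: rule r5; match: 0->0, 1->1; deleted nodes (none); deleted edges (0,1,y2); added nodes (none); added edges (0,1,x); result: nodes: 0:v, 1:v edges: (0,1,x)
common:
nodes: 0:v, 1:v
edges: (0,1,x)


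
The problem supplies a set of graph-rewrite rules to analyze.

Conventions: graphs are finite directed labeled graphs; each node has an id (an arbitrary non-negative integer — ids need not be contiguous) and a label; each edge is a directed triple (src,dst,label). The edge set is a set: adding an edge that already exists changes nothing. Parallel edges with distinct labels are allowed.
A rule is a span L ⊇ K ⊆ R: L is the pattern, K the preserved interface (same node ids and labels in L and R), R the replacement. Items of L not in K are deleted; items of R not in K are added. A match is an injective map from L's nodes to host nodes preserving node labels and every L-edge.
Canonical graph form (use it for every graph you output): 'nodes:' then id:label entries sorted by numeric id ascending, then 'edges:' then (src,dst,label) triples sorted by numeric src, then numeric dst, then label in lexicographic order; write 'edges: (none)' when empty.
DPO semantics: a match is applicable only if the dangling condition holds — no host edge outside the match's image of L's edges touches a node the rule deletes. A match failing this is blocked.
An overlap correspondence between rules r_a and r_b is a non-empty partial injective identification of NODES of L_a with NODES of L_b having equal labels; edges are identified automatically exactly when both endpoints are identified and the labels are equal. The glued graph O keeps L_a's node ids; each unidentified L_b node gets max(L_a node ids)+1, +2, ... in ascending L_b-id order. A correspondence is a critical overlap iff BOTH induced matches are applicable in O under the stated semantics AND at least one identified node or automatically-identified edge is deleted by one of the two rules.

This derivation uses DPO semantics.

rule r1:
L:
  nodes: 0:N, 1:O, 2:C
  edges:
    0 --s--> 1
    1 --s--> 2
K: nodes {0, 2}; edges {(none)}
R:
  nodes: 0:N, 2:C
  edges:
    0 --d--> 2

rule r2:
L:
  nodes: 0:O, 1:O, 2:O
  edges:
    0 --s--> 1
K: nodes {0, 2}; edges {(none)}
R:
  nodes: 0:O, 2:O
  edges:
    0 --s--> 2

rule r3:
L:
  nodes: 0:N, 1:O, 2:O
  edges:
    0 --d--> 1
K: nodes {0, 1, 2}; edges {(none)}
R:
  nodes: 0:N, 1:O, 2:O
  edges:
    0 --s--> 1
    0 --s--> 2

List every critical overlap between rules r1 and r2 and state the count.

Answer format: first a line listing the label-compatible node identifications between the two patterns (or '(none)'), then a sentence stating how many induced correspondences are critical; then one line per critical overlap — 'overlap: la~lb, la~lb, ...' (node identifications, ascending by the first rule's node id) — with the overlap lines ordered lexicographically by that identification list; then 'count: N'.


label-compatible node identifications between L(r1) and L(r2): 1~0, 1~1, 1~2
1 of the induced correspondences is a critical overlap of r1 and r2.
overlap: 1~2
count: 1


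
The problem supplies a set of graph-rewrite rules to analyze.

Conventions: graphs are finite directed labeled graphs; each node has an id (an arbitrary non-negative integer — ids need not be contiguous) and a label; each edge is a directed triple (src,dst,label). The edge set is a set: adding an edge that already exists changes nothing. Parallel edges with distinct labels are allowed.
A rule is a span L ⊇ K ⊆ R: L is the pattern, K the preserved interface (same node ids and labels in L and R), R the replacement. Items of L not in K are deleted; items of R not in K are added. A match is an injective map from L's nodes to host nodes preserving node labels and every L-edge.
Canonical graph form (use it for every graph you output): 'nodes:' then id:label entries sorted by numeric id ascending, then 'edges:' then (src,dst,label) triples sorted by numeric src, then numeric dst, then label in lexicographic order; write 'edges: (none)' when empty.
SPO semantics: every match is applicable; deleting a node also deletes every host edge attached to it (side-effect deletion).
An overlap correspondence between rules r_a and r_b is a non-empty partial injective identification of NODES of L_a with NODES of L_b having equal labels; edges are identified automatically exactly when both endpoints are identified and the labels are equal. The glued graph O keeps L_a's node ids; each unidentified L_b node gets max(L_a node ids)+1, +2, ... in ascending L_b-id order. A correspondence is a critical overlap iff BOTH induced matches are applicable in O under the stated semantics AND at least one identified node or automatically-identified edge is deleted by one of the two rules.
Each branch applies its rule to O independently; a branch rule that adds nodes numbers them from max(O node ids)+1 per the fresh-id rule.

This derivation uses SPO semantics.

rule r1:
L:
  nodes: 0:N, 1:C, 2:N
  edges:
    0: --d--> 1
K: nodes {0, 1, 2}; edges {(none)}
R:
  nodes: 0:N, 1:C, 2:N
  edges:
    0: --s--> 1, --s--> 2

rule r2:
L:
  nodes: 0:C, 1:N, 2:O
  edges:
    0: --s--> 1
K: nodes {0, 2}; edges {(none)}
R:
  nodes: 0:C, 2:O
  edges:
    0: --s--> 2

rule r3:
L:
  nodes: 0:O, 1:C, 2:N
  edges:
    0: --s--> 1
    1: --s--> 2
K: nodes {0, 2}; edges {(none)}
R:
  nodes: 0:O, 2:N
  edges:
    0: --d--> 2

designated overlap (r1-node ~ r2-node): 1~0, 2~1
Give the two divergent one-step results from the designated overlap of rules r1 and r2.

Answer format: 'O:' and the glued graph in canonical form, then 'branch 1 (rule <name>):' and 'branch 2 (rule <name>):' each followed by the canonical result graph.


O:
nodes: 0:N, 1:C, 2:N, 3:O
edges: (0,1,d); (1,2,s)
branch 1 (rule r1):
nodes: 0:N, 1:C, 2:N, 3:O
edges: (0,1,s); (0,2,s); (1,2,s)
branch 2 (rule r2):
nodes: 0:N, 1:C, 3:O
edges: (0,1,d); (1,3,s)


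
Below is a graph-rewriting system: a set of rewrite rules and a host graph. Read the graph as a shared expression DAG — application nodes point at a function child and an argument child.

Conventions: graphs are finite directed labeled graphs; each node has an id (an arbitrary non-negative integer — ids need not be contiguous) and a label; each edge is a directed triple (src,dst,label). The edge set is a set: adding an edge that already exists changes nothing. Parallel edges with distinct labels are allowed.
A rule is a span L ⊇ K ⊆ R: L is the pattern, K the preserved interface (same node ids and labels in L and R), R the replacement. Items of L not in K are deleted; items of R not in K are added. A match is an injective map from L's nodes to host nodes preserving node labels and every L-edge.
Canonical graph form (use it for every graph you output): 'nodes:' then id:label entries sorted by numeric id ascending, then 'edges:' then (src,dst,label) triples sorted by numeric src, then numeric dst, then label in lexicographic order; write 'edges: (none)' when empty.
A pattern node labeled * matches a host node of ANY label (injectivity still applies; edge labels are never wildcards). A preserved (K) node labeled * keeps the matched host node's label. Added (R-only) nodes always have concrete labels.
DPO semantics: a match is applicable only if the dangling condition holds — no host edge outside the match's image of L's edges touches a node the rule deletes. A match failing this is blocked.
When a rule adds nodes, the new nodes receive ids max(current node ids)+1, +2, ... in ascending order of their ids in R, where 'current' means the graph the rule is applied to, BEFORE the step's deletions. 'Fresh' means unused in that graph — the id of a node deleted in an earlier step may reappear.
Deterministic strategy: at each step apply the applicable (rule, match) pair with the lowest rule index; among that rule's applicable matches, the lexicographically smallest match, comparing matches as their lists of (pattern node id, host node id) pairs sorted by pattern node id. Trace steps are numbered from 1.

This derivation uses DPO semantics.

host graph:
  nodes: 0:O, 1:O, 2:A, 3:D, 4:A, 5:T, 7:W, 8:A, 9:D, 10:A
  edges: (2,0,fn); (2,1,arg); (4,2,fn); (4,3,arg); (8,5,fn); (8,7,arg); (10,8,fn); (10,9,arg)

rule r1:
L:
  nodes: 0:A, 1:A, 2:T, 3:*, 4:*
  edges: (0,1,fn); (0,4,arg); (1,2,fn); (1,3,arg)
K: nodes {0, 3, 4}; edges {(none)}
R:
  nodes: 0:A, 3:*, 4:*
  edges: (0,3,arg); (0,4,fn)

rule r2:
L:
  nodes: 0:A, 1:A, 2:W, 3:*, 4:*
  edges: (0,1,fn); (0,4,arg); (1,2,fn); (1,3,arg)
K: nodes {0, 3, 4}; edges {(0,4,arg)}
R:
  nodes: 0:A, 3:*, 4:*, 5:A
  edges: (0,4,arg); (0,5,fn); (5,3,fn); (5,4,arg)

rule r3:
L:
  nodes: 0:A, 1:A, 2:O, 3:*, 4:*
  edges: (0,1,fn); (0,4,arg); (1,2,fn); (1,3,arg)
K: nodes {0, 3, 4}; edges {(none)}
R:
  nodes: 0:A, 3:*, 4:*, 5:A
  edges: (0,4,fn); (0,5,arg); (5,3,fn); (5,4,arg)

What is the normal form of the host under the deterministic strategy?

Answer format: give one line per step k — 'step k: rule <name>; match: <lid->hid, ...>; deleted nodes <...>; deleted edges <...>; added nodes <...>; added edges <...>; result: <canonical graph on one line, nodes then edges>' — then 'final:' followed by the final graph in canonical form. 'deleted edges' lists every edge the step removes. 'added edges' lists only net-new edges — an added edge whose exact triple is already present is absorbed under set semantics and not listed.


step 1: rule r1; match: 0->10, 1->8, 2->5, 3->7, 4->9; deleted nodes 5, 8; deleted edges (8,5,fn); (8,7,arg); (10,8,fn); (10,9,arg); added nodes (none); added edges (10,7,arg); (10,9,fn); result: nodes: 0:O, 1:O, 2:A, 3:D, 4:A, 7:W, 9:D, 10:A edges: (2,0,fn); (2,1,arg); (4,2,fn); (4,3,arg); (10,7,arg); (10,9,fn)
step 2: rule r3; match: 0->4, 1->2, 2->0, 3->1, 4->3; deleted nodes 0, 2; deleted edges (2,0,fn); (2,1,arg); (4,2,fn); (4,3,arg); added nodes 11; added edges (4,3,fn); (4,11,arg); (11,1,fn); (11,3,arg); result: nodes: 1:O, 3:D, 4:A, 7:W, 9:D, 10:A, 11:A edges: (4,3,fn); (4,11,arg); (10,7,arg); (10,9,fn); (11,1,fn); (11,3,arg)
final:
nodes: 1:O, 3:D, 4:A, 7:W, 9:D, 10:A, 11:A
edges: (4,3,fn); (4,11,arg); (10,7,arg); (10,9,fn); (11,1,fn); (11,3,arg)


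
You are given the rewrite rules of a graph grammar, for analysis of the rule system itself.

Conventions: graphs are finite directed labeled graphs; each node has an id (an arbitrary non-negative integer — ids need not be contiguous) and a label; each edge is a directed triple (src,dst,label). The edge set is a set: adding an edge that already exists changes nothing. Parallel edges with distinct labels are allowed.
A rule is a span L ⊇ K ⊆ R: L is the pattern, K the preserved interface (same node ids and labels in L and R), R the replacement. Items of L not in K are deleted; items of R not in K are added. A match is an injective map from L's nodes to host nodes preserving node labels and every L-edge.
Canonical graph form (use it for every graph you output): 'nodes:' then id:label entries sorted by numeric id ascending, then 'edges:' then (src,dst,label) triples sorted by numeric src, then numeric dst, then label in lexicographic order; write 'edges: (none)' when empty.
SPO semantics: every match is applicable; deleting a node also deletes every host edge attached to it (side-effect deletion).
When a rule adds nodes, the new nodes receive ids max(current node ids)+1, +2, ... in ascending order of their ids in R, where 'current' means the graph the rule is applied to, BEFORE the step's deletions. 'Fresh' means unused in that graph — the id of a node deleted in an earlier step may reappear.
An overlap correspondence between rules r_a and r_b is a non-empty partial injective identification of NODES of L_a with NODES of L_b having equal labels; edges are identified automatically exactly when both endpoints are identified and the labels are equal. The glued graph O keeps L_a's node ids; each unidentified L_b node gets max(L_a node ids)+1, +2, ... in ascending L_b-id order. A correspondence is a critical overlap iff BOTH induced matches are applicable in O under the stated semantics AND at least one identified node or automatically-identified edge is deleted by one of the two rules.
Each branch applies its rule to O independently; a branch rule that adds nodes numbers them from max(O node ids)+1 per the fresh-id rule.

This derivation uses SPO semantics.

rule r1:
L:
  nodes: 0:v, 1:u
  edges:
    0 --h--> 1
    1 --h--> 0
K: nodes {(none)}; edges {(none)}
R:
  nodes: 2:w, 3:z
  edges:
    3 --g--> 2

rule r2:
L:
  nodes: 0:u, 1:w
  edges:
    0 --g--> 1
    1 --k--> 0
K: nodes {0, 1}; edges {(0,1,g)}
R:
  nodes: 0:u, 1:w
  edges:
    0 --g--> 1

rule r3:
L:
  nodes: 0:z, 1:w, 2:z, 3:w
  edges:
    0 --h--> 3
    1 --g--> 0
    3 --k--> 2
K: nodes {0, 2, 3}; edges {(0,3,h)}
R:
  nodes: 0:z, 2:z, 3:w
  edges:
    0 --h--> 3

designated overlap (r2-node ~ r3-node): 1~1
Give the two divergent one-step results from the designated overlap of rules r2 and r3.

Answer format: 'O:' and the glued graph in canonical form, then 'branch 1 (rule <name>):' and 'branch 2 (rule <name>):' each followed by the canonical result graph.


O:
nodes: 0:u, 1:w, 2:z, 3:z, 4:w
edges: (0,1,g); (1,0,k); (1,2,g); (2,4,h); (4,3,k)
branch 1 (rule r2):
nodes: 0:u, 1:w, 2:z, 3:z, 4:w
edges: (0,1,g); (1,2,g); (2,4,h); (4,3,k)
branch 2 (rule r3):
nodes: 0:u, 2:z, 3:z, 4:w
edges: (2,4,h)
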